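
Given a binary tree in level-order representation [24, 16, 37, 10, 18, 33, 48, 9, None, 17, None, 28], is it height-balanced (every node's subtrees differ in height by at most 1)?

Tree (level-order array): [24, 16, 37, 10, 18, 33, 48, 9, None, 17, None, 28]
Definition: a tree is height-balanced if, at every node, |h(left) - h(right)| <= 1 (empty subtree has height -1).
Bottom-up per-node check:
  node 9: h_left=-1, h_right=-1, diff=0 [OK], height=0
  node 10: h_left=0, h_right=-1, diff=1 [OK], height=1
  node 17: h_left=-1, h_right=-1, diff=0 [OK], height=0
  node 18: h_left=0, h_right=-1, diff=1 [OK], height=1
  node 16: h_left=1, h_right=1, diff=0 [OK], height=2
  node 28: h_left=-1, h_right=-1, diff=0 [OK], height=0
  node 33: h_left=0, h_right=-1, diff=1 [OK], height=1
  node 48: h_left=-1, h_right=-1, diff=0 [OK], height=0
  node 37: h_left=1, h_right=0, diff=1 [OK], height=2
  node 24: h_left=2, h_right=2, diff=0 [OK], height=3
All nodes satisfy the balance condition.
Result: Balanced


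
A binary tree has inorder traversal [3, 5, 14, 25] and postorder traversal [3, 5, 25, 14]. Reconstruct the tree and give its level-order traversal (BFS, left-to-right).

Inorder:   [3, 5, 14, 25]
Postorder: [3, 5, 25, 14]
Algorithm: postorder visits root last, so walk postorder right-to-left;
each value is the root of the current inorder slice — split it at that
value, recurse on the right subtree first, then the left.
Recursive splits:
  root=14; inorder splits into left=[3, 5], right=[25]
  root=25; inorder splits into left=[], right=[]
  root=5; inorder splits into left=[3], right=[]
  root=3; inorder splits into left=[], right=[]
Reconstructed level-order: [14, 5, 25, 3]


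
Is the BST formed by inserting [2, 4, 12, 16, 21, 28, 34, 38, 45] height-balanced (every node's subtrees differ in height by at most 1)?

Tree (level-order array): [2, None, 4, None, 12, None, 16, None, 21, None, 28, None, 34, None, 38, None, 45]
Definition: a tree is height-balanced if, at every node, |h(left) - h(right)| <= 1 (empty subtree has height -1).
Bottom-up per-node check:
  node 45: h_left=-1, h_right=-1, diff=0 [OK], height=0
  node 38: h_left=-1, h_right=0, diff=1 [OK], height=1
  node 34: h_left=-1, h_right=1, diff=2 [FAIL (|-1-1|=2 > 1)], height=2
  node 28: h_left=-1, h_right=2, diff=3 [FAIL (|-1-2|=3 > 1)], height=3
  node 21: h_left=-1, h_right=3, diff=4 [FAIL (|-1-3|=4 > 1)], height=4
  node 16: h_left=-1, h_right=4, diff=5 [FAIL (|-1-4|=5 > 1)], height=5
  node 12: h_left=-1, h_right=5, diff=6 [FAIL (|-1-5|=6 > 1)], height=6
  node 4: h_left=-1, h_right=6, diff=7 [FAIL (|-1-6|=7 > 1)], height=7
  node 2: h_left=-1, h_right=7, diff=8 [FAIL (|-1-7|=8 > 1)], height=8
Node 34 violates the condition: |-1 - 1| = 2 > 1.
Result: Not balanced


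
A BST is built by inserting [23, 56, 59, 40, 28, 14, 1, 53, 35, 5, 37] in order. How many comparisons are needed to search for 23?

Search path for 23: 23
Found: True
Comparisons: 1


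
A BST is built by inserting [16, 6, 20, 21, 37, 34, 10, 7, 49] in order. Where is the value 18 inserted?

Starting tree (level order): [16, 6, 20, None, 10, None, 21, 7, None, None, 37, None, None, 34, 49]
Insertion path: 16 -> 20
Result: insert 18 as left child of 20
Final tree (level order): [16, 6, 20, None, 10, 18, 21, 7, None, None, None, None, 37, None, None, 34, 49]


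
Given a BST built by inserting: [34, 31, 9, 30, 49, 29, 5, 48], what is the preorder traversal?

Tree insertion order: [34, 31, 9, 30, 49, 29, 5, 48]
Tree (level-order array): [34, 31, 49, 9, None, 48, None, 5, 30, None, None, None, None, 29]
Preorder traversal: [34, 31, 9, 5, 30, 29, 49, 48]


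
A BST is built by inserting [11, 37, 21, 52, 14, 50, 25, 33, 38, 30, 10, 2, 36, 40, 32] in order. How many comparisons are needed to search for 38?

Search path for 38: 11 -> 37 -> 52 -> 50 -> 38
Found: True
Comparisons: 5


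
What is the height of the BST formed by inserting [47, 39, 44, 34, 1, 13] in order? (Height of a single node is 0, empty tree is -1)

Insertion order: [47, 39, 44, 34, 1, 13]
Tree (level-order array): [47, 39, None, 34, 44, 1, None, None, None, None, 13]
Compute height bottom-up (empty subtree = -1):
  height(13) = 1 + max(-1, -1) = 0
  height(1) = 1 + max(-1, 0) = 1
  height(34) = 1 + max(1, -1) = 2
  height(44) = 1 + max(-1, -1) = 0
  height(39) = 1 + max(2, 0) = 3
  height(47) = 1 + max(3, -1) = 4
Height = 4


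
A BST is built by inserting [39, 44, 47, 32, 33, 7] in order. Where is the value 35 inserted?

Starting tree (level order): [39, 32, 44, 7, 33, None, 47]
Insertion path: 39 -> 32 -> 33
Result: insert 35 as right child of 33
Final tree (level order): [39, 32, 44, 7, 33, None, 47, None, None, None, 35]


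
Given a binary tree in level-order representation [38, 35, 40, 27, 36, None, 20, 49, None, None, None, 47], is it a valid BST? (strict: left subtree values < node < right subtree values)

Level-order array: [38, 35, 40, 27, 36, None, 20, 49, None, None, None, 47]
Validate using subtree bounds (lo, hi): at each node, require lo < value < hi,
then recurse left with hi=value and right with lo=value.
Preorder trace (stopping at first violation):
  at node 38 with bounds (-inf, +inf): OK
  at node 35 with bounds (-inf, 38): OK
  at node 27 with bounds (-inf, 35): OK
  at node 49 with bounds (-inf, 27): VIOLATION
Node 49 violates its bound: not (-inf < 49 < 27).
Result: Not a valid BST


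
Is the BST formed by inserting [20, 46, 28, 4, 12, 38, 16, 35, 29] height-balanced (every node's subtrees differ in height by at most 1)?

Tree (level-order array): [20, 4, 46, None, 12, 28, None, None, 16, None, 38, None, None, 35, None, 29]
Definition: a tree is height-balanced if, at every node, |h(left) - h(right)| <= 1 (empty subtree has height -1).
Bottom-up per-node check:
  node 16: h_left=-1, h_right=-1, diff=0 [OK], height=0
  node 12: h_left=-1, h_right=0, diff=1 [OK], height=1
  node 4: h_left=-1, h_right=1, diff=2 [FAIL (|-1-1|=2 > 1)], height=2
  node 29: h_left=-1, h_right=-1, diff=0 [OK], height=0
  node 35: h_left=0, h_right=-1, diff=1 [OK], height=1
  node 38: h_left=1, h_right=-1, diff=2 [FAIL (|1--1|=2 > 1)], height=2
  node 28: h_left=-1, h_right=2, diff=3 [FAIL (|-1-2|=3 > 1)], height=3
  node 46: h_left=3, h_right=-1, diff=4 [FAIL (|3--1|=4 > 1)], height=4
  node 20: h_left=2, h_right=4, diff=2 [FAIL (|2-4|=2 > 1)], height=5
Node 4 violates the condition: |-1 - 1| = 2 > 1.
Result: Not balanced


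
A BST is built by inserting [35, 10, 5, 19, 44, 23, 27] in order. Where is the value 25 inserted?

Starting tree (level order): [35, 10, 44, 5, 19, None, None, None, None, None, 23, None, 27]
Insertion path: 35 -> 10 -> 19 -> 23 -> 27
Result: insert 25 as left child of 27
Final tree (level order): [35, 10, 44, 5, 19, None, None, None, None, None, 23, None, 27, 25]


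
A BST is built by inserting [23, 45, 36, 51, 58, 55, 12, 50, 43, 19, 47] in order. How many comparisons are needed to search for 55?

Search path for 55: 23 -> 45 -> 51 -> 58 -> 55
Found: True
Comparisons: 5


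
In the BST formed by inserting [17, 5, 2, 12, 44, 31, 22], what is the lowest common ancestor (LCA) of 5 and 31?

Tree insertion order: [17, 5, 2, 12, 44, 31, 22]
Tree (level-order array): [17, 5, 44, 2, 12, 31, None, None, None, None, None, 22]
In a BST, the LCA of p=5, q=31 is the first node v on the
root-to-leaf path with p <= v <= q (go left if both < v, right if both > v).
Walk from root:
  at 17: 5 <= 17 <= 31, this is the LCA
LCA = 17


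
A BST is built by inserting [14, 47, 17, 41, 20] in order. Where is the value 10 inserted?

Starting tree (level order): [14, None, 47, 17, None, None, 41, 20]
Insertion path: 14
Result: insert 10 as left child of 14
Final tree (level order): [14, 10, 47, None, None, 17, None, None, 41, 20]


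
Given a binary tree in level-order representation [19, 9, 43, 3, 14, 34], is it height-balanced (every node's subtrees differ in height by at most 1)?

Tree (level-order array): [19, 9, 43, 3, 14, 34]
Definition: a tree is height-balanced if, at every node, |h(left) - h(right)| <= 1 (empty subtree has height -1).
Bottom-up per-node check:
  node 3: h_left=-1, h_right=-1, diff=0 [OK], height=0
  node 14: h_left=-1, h_right=-1, diff=0 [OK], height=0
  node 9: h_left=0, h_right=0, diff=0 [OK], height=1
  node 34: h_left=-1, h_right=-1, diff=0 [OK], height=0
  node 43: h_left=0, h_right=-1, diff=1 [OK], height=1
  node 19: h_left=1, h_right=1, diff=0 [OK], height=2
All nodes satisfy the balance condition.
Result: Balanced


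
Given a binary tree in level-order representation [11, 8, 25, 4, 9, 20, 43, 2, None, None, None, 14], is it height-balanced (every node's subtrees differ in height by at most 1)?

Tree (level-order array): [11, 8, 25, 4, 9, 20, 43, 2, None, None, None, 14]
Definition: a tree is height-balanced if, at every node, |h(left) - h(right)| <= 1 (empty subtree has height -1).
Bottom-up per-node check:
  node 2: h_left=-1, h_right=-1, diff=0 [OK], height=0
  node 4: h_left=0, h_right=-1, diff=1 [OK], height=1
  node 9: h_left=-1, h_right=-1, diff=0 [OK], height=0
  node 8: h_left=1, h_right=0, diff=1 [OK], height=2
  node 14: h_left=-1, h_right=-1, diff=0 [OK], height=0
  node 20: h_left=0, h_right=-1, diff=1 [OK], height=1
  node 43: h_left=-1, h_right=-1, diff=0 [OK], height=0
  node 25: h_left=1, h_right=0, diff=1 [OK], height=2
  node 11: h_left=2, h_right=2, diff=0 [OK], height=3
All nodes satisfy the balance condition.
Result: Balanced


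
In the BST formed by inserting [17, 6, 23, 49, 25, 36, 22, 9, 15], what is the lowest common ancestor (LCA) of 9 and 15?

Tree insertion order: [17, 6, 23, 49, 25, 36, 22, 9, 15]
Tree (level-order array): [17, 6, 23, None, 9, 22, 49, None, 15, None, None, 25, None, None, None, None, 36]
In a BST, the LCA of p=9, q=15 is the first node v on the
root-to-leaf path with p <= v <= q (go left if both < v, right if both > v).
Walk from root:
  at 17: both 9 and 15 < 17, go left
  at 6: both 9 and 15 > 6, go right
  at 9: 9 <= 9 <= 15, this is the LCA
LCA = 9


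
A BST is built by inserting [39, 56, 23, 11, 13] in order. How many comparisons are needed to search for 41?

Search path for 41: 39 -> 56
Found: False
Comparisons: 2


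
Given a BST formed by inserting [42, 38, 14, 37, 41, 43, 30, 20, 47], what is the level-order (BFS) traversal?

Tree insertion order: [42, 38, 14, 37, 41, 43, 30, 20, 47]
Tree (level-order array): [42, 38, 43, 14, 41, None, 47, None, 37, None, None, None, None, 30, None, 20]
BFS from the root, enqueuing left then right child of each popped node:
  queue [42] -> pop 42, enqueue [38, 43], visited so far: [42]
  queue [38, 43] -> pop 38, enqueue [14, 41], visited so far: [42, 38]
  queue [43, 14, 41] -> pop 43, enqueue [47], visited so far: [42, 38, 43]
  queue [14, 41, 47] -> pop 14, enqueue [37], visited so far: [42, 38, 43, 14]
  queue [41, 47, 37] -> pop 41, enqueue [none], visited so far: [42, 38, 43, 14, 41]
  queue [47, 37] -> pop 47, enqueue [none], visited so far: [42, 38, 43, 14, 41, 47]
  queue [37] -> pop 37, enqueue [30], visited so far: [42, 38, 43, 14, 41, 47, 37]
  queue [30] -> pop 30, enqueue [20], visited so far: [42, 38, 43, 14, 41, 47, 37, 30]
  queue [20] -> pop 20, enqueue [none], visited so far: [42, 38, 43, 14, 41, 47, 37, 30, 20]
Result: [42, 38, 43, 14, 41, 47, 37, 30, 20]


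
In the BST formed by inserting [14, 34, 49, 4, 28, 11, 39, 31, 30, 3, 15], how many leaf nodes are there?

Tree built from: [14, 34, 49, 4, 28, 11, 39, 31, 30, 3, 15]
Tree (level-order array): [14, 4, 34, 3, 11, 28, 49, None, None, None, None, 15, 31, 39, None, None, None, 30]
Rule: A leaf has 0 children.
Per-node child counts:
  node 14: 2 child(ren)
  node 4: 2 child(ren)
  node 3: 0 child(ren)
  node 11: 0 child(ren)
  node 34: 2 child(ren)
  node 28: 2 child(ren)
  node 15: 0 child(ren)
  node 31: 1 child(ren)
  node 30: 0 child(ren)
  node 49: 1 child(ren)
  node 39: 0 child(ren)
Matching nodes: [3, 11, 15, 30, 39]
Count of leaf nodes: 5


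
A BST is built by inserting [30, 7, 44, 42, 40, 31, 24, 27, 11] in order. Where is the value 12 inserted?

Starting tree (level order): [30, 7, 44, None, 24, 42, None, 11, 27, 40, None, None, None, None, None, 31]
Insertion path: 30 -> 7 -> 24 -> 11
Result: insert 12 as right child of 11
Final tree (level order): [30, 7, 44, None, 24, 42, None, 11, 27, 40, None, None, 12, None, None, 31]


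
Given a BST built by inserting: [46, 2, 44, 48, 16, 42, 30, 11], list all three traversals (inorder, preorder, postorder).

Tree insertion order: [46, 2, 44, 48, 16, 42, 30, 11]
Tree (level-order array): [46, 2, 48, None, 44, None, None, 16, None, 11, 42, None, None, 30]
Inorder (L, root, R): [2, 11, 16, 30, 42, 44, 46, 48]
Preorder (root, L, R): [46, 2, 44, 16, 11, 42, 30, 48]
Postorder (L, R, root): [11, 30, 42, 16, 44, 2, 48, 46]


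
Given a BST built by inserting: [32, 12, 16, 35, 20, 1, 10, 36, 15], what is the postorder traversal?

Tree insertion order: [32, 12, 16, 35, 20, 1, 10, 36, 15]
Tree (level-order array): [32, 12, 35, 1, 16, None, 36, None, 10, 15, 20]
Postorder traversal: [10, 1, 15, 20, 16, 12, 36, 35, 32]


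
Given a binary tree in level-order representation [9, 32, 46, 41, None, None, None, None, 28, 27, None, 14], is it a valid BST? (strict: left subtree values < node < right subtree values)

Level-order array: [9, 32, 46, 41, None, None, None, None, 28, 27, None, 14]
Validate using subtree bounds (lo, hi): at each node, require lo < value < hi,
then recurse left with hi=value and right with lo=value.
Preorder trace (stopping at first violation):
  at node 9 with bounds (-inf, +inf): OK
  at node 32 with bounds (-inf, 9): VIOLATION
Node 32 violates its bound: not (-inf < 32 < 9).
Result: Not a valid BST


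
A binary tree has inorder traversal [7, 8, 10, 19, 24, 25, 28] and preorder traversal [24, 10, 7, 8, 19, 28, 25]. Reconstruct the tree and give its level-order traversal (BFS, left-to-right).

Inorder:  [7, 8, 10, 19, 24, 25, 28]
Preorder: [24, 10, 7, 8, 19, 28, 25]
Algorithm: preorder visits root first, so consume preorder in order;
for each root, split the current inorder slice at that value into
left-subtree inorder and right-subtree inorder, then recurse.
Recursive splits:
  root=24; inorder splits into left=[7, 8, 10, 19], right=[25, 28]
  root=10; inorder splits into left=[7, 8], right=[19]
  root=7; inorder splits into left=[], right=[8]
  root=8; inorder splits into left=[], right=[]
  root=19; inorder splits into left=[], right=[]
  root=28; inorder splits into left=[25], right=[]
  root=25; inorder splits into left=[], right=[]
Reconstructed level-order: [24, 10, 28, 7, 19, 25, 8]


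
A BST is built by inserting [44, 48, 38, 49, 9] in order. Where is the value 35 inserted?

Starting tree (level order): [44, 38, 48, 9, None, None, 49]
Insertion path: 44 -> 38 -> 9
Result: insert 35 as right child of 9
Final tree (level order): [44, 38, 48, 9, None, None, 49, None, 35]


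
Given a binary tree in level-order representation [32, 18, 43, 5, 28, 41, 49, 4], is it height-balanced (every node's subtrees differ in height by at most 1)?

Tree (level-order array): [32, 18, 43, 5, 28, 41, 49, 4]
Definition: a tree is height-balanced if, at every node, |h(left) - h(right)| <= 1 (empty subtree has height -1).
Bottom-up per-node check:
  node 4: h_left=-1, h_right=-1, diff=0 [OK], height=0
  node 5: h_left=0, h_right=-1, diff=1 [OK], height=1
  node 28: h_left=-1, h_right=-1, diff=0 [OK], height=0
  node 18: h_left=1, h_right=0, diff=1 [OK], height=2
  node 41: h_left=-1, h_right=-1, diff=0 [OK], height=0
  node 49: h_left=-1, h_right=-1, diff=0 [OK], height=0
  node 43: h_left=0, h_right=0, diff=0 [OK], height=1
  node 32: h_left=2, h_right=1, diff=1 [OK], height=3
All nodes satisfy the balance condition.
Result: Balanced


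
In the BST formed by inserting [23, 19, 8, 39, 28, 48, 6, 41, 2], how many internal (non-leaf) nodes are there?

Tree built from: [23, 19, 8, 39, 28, 48, 6, 41, 2]
Tree (level-order array): [23, 19, 39, 8, None, 28, 48, 6, None, None, None, 41, None, 2]
Rule: An internal node has at least one child.
Per-node child counts:
  node 23: 2 child(ren)
  node 19: 1 child(ren)
  node 8: 1 child(ren)
  node 6: 1 child(ren)
  node 2: 0 child(ren)
  node 39: 2 child(ren)
  node 28: 0 child(ren)
  node 48: 1 child(ren)
  node 41: 0 child(ren)
Matching nodes: [23, 19, 8, 6, 39, 48]
Count of internal (non-leaf) nodes: 6


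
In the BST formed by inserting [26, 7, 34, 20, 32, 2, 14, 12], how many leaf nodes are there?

Tree built from: [26, 7, 34, 20, 32, 2, 14, 12]
Tree (level-order array): [26, 7, 34, 2, 20, 32, None, None, None, 14, None, None, None, 12]
Rule: A leaf has 0 children.
Per-node child counts:
  node 26: 2 child(ren)
  node 7: 2 child(ren)
  node 2: 0 child(ren)
  node 20: 1 child(ren)
  node 14: 1 child(ren)
  node 12: 0 child(ren)
  node 34: 1 child(ren)
  node 32: 0 child(ren)
Matching nodes: [2, 12, 32]
Count of leaf nodes: 3


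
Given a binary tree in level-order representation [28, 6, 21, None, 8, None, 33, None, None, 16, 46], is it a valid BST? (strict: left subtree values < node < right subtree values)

Level-order array: [28, 6, 21, None, 8, None, 33, None, None, 16, 46]
Validate using subtree bounds (lo, hi): at each node, require lo < value < hi,
then recurse left with hi=value and right with lo=value.
Preorder trace (stopping at first violation):
  at node 28 with bounds (-inf, +inf): OK
  at node 6 with bounds (-inf, 28): OK
  at node 8 with bounds (6, 28): OK
  at node 21 with bounds (28, +inf): VIOLATION
Node 21 violates its bound: not (28 < 21 < +inf).
Result: Not a valid BST


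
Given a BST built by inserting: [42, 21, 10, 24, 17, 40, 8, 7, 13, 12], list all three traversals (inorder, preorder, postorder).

Tree insertion order: [42, 21, 10, 24, 17, 40, 8, 7, 13, 12]
Tree (level-order array): [42, 21, None, 10, 24, 8, 17, None, 40, 7, None, 13, None, None, None, None, None, 12]
Inorder (L, root, R): [7, 8, 10, 12, 13, 17, 21, 24, 40, 42]
Preorder (root, L, R): [42, 21, 10, 8, 7, 17, 13, 12, 24, 40]
Postorder (L, R, root): [7, 8, 12, 13, 17, 10, 40, 24, 21, 42]


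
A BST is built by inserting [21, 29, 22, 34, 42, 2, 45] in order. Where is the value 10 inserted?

Starting tree (level order): [21, 2, 29, None, None, 22, 34, None, None, None, 42, None, 45]
Insertion path: 21 -> 2
Result: insert 10 as right child of 2
Final tree (level order): [21, 2, 29, None, 10, 22, 34, None, None, None, None, None, 42, None, 45]


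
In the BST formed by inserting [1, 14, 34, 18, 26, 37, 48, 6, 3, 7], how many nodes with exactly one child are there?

Tree built from: [1, 14, 34, 18, 26, 37, 48, 6, 3, 7]
Tree (level-order array): [1, None, 14, 6, 34, 3, 7, 18, 37, None, None, None, None, None, 26, None, 48]
Rule: These are nodes with exactly 1 non-null child.
Per-node child counts:
  node 1: 1 child(ren)
  node 14: 2 child(ren)
  node 6: 2 child(ren)
  node 3: 0 child(ren)
  node 7: 0 child(ren)
  node 34: 2 child(ren)
  node 18: 1 child(ren)
  node 26: 0 child(ren)
  node 37: 1 child(ren)
  node 48: 0 child(ren)
Matching nodes: [1, 18, 37]
Count of nodes with exactly one child: 3


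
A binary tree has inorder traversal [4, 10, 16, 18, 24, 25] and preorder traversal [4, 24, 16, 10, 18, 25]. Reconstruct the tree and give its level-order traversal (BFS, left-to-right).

Inorder:  [4, 10, 16, 18, 24, 25]
Preorder: [4, 24, 16, 10, 18, 25]
Algorithm: preorder visits root first, so consume preorder in order;
for each root, split the current inorder slice at that value into
left-subtree inorder and right-subtree inorder, then recurse.
Recursive splits:
  root=4; inorder splits into left=[], right=[10, 16, 18, 24, 25]
  root=24; inorder splits into left=[10, 16, 18], right=[25]
  root=16; inorder splits into left=[10], right=[18]
  root=10; inorder splits into left=[], right=[]
  root=18; inorder splits into left=[], right=[]
  root=25; inorder splits into left=[], right=[]
Reconstructed level-order: [4, 24, 16, 25, 10, 18]


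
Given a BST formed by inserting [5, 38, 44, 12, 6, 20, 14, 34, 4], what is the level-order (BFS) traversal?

Tree insertion order: [5, 38, 44, 12, 6, 20, 14, 34, 4]
Tree (level-order array): [5, 4, 38, None, None, 12, 44, 6, 20, None, None, None, None, 14, 34]
BFS from the root, enqueuing left then right child of each popped node:
  queue [5] -> pop 5, enqueue [4, 38], visited so far: [5]
  queue [4, 38] -> pop 4, enqueue [none], visited so far: [5, 4]
  queue [38] -> pop 38, enqueue [12, 44], visited so far: [5, 4, 38]
  queue [12, 44] -> pop 12, enqueue [6, 20], visited so far: [5, 4, 38, 12]
  queue [44, 6, 20] -> pop 44, enqueue [none], visited so far: [5, 4, 38, 12, 44]
  queue [6, 20] -> pop 6, enqueue [none], visited so far: [5, 4, 38, 12, 44, 6]
  queue [20] -> pop 20, enqueue [14, 34], visited so far: [5, 4, 38, 12, 44, 6, 20]
  queue [14, 34] -> pop 14, enqueue [none], visited so far: [5, 4, 38, 12, 44, 6, 20, 14]
  queue [34] -> pop 34, enqueue [none], visited so far: [5, 4, 38, 12, 44, 6, 20, 14, 34]
Result: [5, 4, 38, 12, 44, 6, 20, 14, 34]


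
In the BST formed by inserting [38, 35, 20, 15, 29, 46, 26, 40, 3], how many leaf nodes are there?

Tree built from: [38, 35, 20, 15, 29, 46, 26, 40, 3]
Tree (level-order array): [38, 35, 46, 20, None, 40, None, 15, 29, None, None, 3, None, 26]
Rule: A leaf has 0 children.
Per-node child counts:
  node 38: 2 child(ren)
  node 35: 1 child(ren)
  node 20: 2 child(ren)
  node 15: 1 child(ren)
  node 3: 0 child(ren)
  node 29: 1 child(ren)
  node 26: 0 child(ren)
  node 46: 1 child(ren)
  node 40: 0 child(ren)
Matching nodes: [3, 26, 40]
Count of leaf nodes: 3


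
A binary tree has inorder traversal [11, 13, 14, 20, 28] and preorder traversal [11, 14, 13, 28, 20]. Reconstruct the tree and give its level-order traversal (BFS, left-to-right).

Inorder:  [11, 13, 14, 20, 28]
Preorder: [11, 14, 13, 28, 20]
Algorithm: preorder visits root first, so consume preorder in order;
for each root, split the current inorder slice at that value into
left-subtree inorder and right-subtree inorder, then recurse.
Recursive splits:
  root=11; inorder splits into left=[], right=[13, 14, 20, 28]
  root=14; inorder splits into left=[13], right=[20, 28]
  root=13; inorder splits into left=[], right=[]
  root=28; inorder splits into left=[20], right=[]
  root=20; inorder splits into left=[], right=[]
Reconstructed level-order: [11, 14, 13, 28, 20]


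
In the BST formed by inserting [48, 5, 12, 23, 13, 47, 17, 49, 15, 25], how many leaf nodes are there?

Tree built from: [48, 5, 12, 23, 13, 47, 17, 49, 15, 25]
Tree (level-order array): [48, 5, 49, None, 12, None, None, None, 23, 13, 47, None, 17, 25, None, 15]
Rule: A leaf has 0 children.
Per-node child counts:
  node 48: 2 child(ren)
  node 5: 1 child(ren)
  node 12: 1 child(ren)
  node 23: 2 child(ren)
  node 13: 1 child(ren)
  node 17: 1 child(ren)
  node 15: 0 child(ren)
  node 47: 1 child(ren)
  node 25: 0 child(ren)
  node 49: 0 child(ren)
Matching nodes: [15, 25, 49]
Count of leaf nodes: 3


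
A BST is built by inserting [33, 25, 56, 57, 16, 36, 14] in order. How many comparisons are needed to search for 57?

Search path for 57: 33 -> 56 -> 57
Found: True
Comparisons: 3


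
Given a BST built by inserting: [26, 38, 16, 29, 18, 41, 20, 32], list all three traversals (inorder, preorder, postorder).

Tree insertion order: [26, 38, 16, 29, 18, 41, 20, 32]
Tree (level-order array): [26, 16, 38, None, 18, 29, 41, None, 20, None, 32]
Inorder (L, root, R): [16, 18, 20, 26, 29, 32, 38, 41]
Preorder (root, L, R): [26, 16, 18, 20, 38, 29, 32, 41]
Postorder (L, R, root): [20, 18, 16, 32, 29, 41, 38, 26]


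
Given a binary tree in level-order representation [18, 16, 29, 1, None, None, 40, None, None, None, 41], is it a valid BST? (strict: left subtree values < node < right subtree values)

Level-order array: [18, 16, 29, 1, None, None, 40, None, None, None, 41]
Validate using subtree bounds (lo, hi): at each node, require lo < value < hi,
then recurse left with hi=value and right with lo=value.
Preorder trace (stopping at first violation):
  at node 18 with bounds (-inf, +inf): OK
  at node 16 with bounds (-inf, 18): OK
  at node 1 with bounds (-inf, 16): OK
  at node 29 with bounds (18, +inf): OK
  at node 40 with bounds (29, +inf): OK
  at node 41 with bounds (40, +inf): OK
No violation found at any node.
Result: Valid BST


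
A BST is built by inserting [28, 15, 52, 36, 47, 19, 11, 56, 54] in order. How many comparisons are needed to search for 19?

Search path for 19: 28 -> 15 -> 19
Found: True
Comparisons: 3


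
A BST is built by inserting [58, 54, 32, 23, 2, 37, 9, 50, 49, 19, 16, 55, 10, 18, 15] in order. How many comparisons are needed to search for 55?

Search path for 55: 58 -> 54 -> 55
Found: True
Comparisons: 3


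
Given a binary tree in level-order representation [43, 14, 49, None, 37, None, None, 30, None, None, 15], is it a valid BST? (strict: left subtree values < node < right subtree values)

Level-order array: [43, 14, 49, None, 37, None, None, 30, None, None, 15]
Validate using subtree bounds (lo, hi): at each node, require lo < value < hi,
then recurse left with hi=value and right with lo=value.
Preorder trace (stopping at first violation):
  at node 43 with bounds (-inf, +inf): OK
  at node 14 with bounds (-inf, 43): OK
  at node 37 with bounds (14, 43): OK
  at node 30 with bounds (14, 37): OK
  at node 15 with bounds (30, 37): VIOLATION
Node 15 violates its bound: not (30 < 15 < 37).
Result: Not a valid BST


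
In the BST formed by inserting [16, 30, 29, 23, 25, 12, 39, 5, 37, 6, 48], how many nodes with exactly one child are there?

Tree built from: [16, 30, 29, 23, 25, 12, 39, 5, 37, 6, 48]
Tree (level-order array): [16, 12, 30, 5, None, 29, 39, None, 6, 23, None, 37, 48, None, None, None, 25]
Rule: These are nodes with exactly 1 non-null child.
Per-node child counts:
  node 16: 2 child(ren)
  node 12: 1 child(ren)
  node 5: 1 child(ren)
  node 6: 0 child(ren)
  node 30: 2 child(ren)
  node 29: 1 child(ren)
  node 23: 1 child(ren)
  node 25: 0 child(ren)
  node 39: 2 child(ren)
  node 37: 0 child(ren)
  node 48: 0 child(ren)
Matching nodes: [12, 5, 29, 23]
Count of nodes with exactly one child: 4


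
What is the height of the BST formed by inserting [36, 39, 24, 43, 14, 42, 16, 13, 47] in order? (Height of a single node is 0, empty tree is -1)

Insertion order: [36, 39, 24, 43, 14, 42, 16, 13, 47]
Tree (level-order array): [36, 24, 39, 14, None, None, 43, 13, 16, 42, 47]
Compute height bottom-up (empty subtree = -1):
  height(13) = 1 + max(-1, -1) = 0
  height(16) = 1 + max(-1, -1) = 0
  height(14) = 1 + max(0, 0) = 1
  height(24) = 1 + max(1, -1) = 2
  height(42) = 1 + max(-1, -1) = 0
  height(47) = 1 + max(-1, -1) = 0
  height(43) = 1 + max(0, 0) = 1
  height(39) = 1 + max(-1, 1) = 2
  height(36) = 1 + max(2, 2) = 3
Height = 3


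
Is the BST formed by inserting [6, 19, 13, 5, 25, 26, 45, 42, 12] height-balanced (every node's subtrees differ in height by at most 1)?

Tree (level-order array): [6, 5, 19, None, None, 13, 25, 12, None, None, 26, None, None, None, 45, 42]
Definition: a tree is height-balanced if, at every node, |h(left) - h(right)| <= 1 (empty subtree has height -1).
Bottom-up per-node check:
  node 5: h_left=-1, h_right=-1, diff=0 [OK], height=0
  node 12: h_left=-1, h_right=-1, diff=0 [OK], height=0
  node 13: h_left=0, h_right=-1, diff=1 [OK], height=1
  node 42: h_left=-1, h_right=-1, diff=0 [OK], height=0
  node 45: h_left=0, h_right=-1, diff=1 [OK], height=1
  node 26: h_left=-1, h_right=1, diff=2 [FAIL (|-1-1|=2 > 1)], height=2
  node 25: h_left=-1, h_right=2, diff=3 [FAIL (|-1-2|=3 > 1)], height=3
  node 19: h_left=1, h_right=3, diff=2 [FAIL (|1-3|=2 > 1)], height=4
  node 6: h_left=0, h_right=4, diff=4 [FAIL (|0-4|=4 > 1)], height=5
Node 26 violates the condition: |-1 - 1| = 2 > 1.
Result: Not balanced


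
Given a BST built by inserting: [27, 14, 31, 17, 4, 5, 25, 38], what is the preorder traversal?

Tree insertion order: [27, 14, 31, 17, 4, 5, 25, 38]
Tree (level-order array): [27, 14, 31, 4, 17, None, 38, None, 5, None, 25]
Preorder traversal: [27, 14, 4, 5, 17, 25, 31, 38]


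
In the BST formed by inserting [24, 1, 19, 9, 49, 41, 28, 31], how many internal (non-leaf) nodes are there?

Tree built from: [24, 1, 19, 9, 49, 41, 28, 31]
Tree (level-order array): [24, 1, 49, None, 19, 41, None, 9, None, 28, None, None, None, None, 31]
Rule: An internal node has at least one child.
Per-node child counts:
  node 24: 2 child(ren)
  node 1: 1 child(ren)
  node 19: 1 child(ren)
  node 9: 0 child(ren)
  node 49: 1 child(ren)
  node 41: 1 child(ren)
  node 28: 1 child(ren)
  node 31: 0 child(ren)
Matching nodes: [24, 1, 19, 49, 41, 28]
Count of internal (non-leaf) nodes: 6


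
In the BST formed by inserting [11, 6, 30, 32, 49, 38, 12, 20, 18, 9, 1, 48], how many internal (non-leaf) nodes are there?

Tree built from: [11, 6, 30, 32, 49, 38, 12, 20, 18, 9, 1, 48]
Tree (level-order array): [11, 6, 30, 1, 9, 12, 32, None, None, None, None, None, 20, None, 49, 18, None, 38, None, None, None, None, 48]
Rule: An internal node has at least one child.
Per-node child counts:
  node 11: 2 child(ren)
  node 6: 2 child(ren)
  node 1: 0 child(ren)
  node 9: 0 child(ren)
  node 30: 2 child(ren)
  node 12: 1 child(ren)
  node 20: 1 child(ren)
  node 18: 0 child(ren)
  node 32: 1 child(ren)
  node 49: 1 child(ren)
  node 38: 1 child(ren)
  node 48: 0 child(ren)
Matching nodes: [11, 6, 30, 12, 20, 32, 49, 38]
Count of internal (non-leaf) nodes: 8


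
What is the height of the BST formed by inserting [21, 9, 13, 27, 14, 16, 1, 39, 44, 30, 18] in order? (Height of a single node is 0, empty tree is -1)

Insertion order: [21, 9, 13, 27, 14, 16, 1, 39, 44, 30, 18]
Tree (level-order array): [21, 9, 27, 1, 13, None, 39, None, None, None, 14, 30, 44, None, 16, None, None, None, None, None, 18]
Compute height bottom-up (empty subtree = -1):
  height(1) = 1 + max(-1, -1) = 0
  height(18) = 1 + max(-1, -1) = 0
  height(16) = 1 + max(-1, 0) = 1
  height(14) = 1 + max(-1, 1) = 2
  height(13) = 1 + max(-1, 2) = 3
  height(9) = 1 + max(0, 3) = 4
  height(30) = 1 + max(-1, -1) = 0
  height(44) = 1 + max(-1, -1) = 0
  height(39) = 1 + max(0, 0) = 1
  height(27) = 1 + max(-1, 1) = 2
  height(21) = 1 + max(4, 2) = 5
Height = 5


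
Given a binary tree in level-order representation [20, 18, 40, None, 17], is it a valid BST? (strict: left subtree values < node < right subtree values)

Level-order array: [20, 18, 40, None, 17]
Validate using subtree bounds (lo, hi): at each node, require lo < value < hi,
then recurse left with hi=value and right with lo=value.
Preorder trace (stopping at first violation):
  at node 20 with bounds (-inf, +inf): OK
  at node 18 with bounds (-inf, 20): OK
  at node 17 with bounds (18, 20): VIOLATION
Node 17 violates its bound: not (18 < 17 < 20).
Result: Not a valid BST


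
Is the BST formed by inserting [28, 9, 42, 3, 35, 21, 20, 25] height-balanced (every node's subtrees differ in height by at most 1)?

Tree (level-order array): [28, 9, 42, 3, 21, 35, None, None, None, 20, 25]
Definition: a tree is height-balanced if, at every node, |h(left) - h(right)| <= 1 (empty subtree has height -1).
Bottom-up per-node check:
  node 3: h_left=-1, h_right=-1, diff=0 [OK], height=0
  node 20: h_left=-1, h_right=-1, diff=0 [OK], height=0
  node 25: h_left=-1, h_right=-1, diff=0 [OK], height=0
  node 21: h_left=0, h_right=0, diff=0 [OK], height=1
  node 9: h_left=0, h_right=1, diff=1 [OK], height=2
  node 35: h_left=-1, h_right=-1, diff=0 [OK], height=0
  node 42: h_left=0, h_right=-1, diff=1 [OK], height=1
  node 28: h_left=2, h_right=1, diff=1 [OK], height=3
All nodes satisfy the balance condition.
Result: Balanced


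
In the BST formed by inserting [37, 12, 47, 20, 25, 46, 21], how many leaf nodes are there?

Tree built from: [37, 12, 47, 20, 25, 46, 21]
Tree (level-order array): [37, 12, 47, None, 20, 46, None, None, 25, None, None, 21]
Rule: A leaf has 0 children.
Per-node child counts:
  node 37: 2 child(ren)
  node 12: 1 child(ren)
  node 20: 1 child(ren)
  node 25: 1 child(ren)
  node 21: 0 child(ren)
  node 47: 1 child(ren)
  node 46: 0 child(ren)
Matching nodes: [21, 46]
Count of leaf nodes: 2


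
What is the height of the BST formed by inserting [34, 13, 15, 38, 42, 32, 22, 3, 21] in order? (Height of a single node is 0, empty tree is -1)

Insertion order: [34, 13, 15, 38, 42, 32, 22, 3, 21]
Tree (level-order array): [34, 13, 38, 3, 15, None, 42, None, None, None, 32, None, None, 22, None, 21]
Compute height bottom-up (empty subtree = -1):
  height(3) = 1 + max(-1, -1) = 0
  height(21) = 1 + max(-1, -1) = 0
  height(22) = 1 + max(0, -1) = 1
  height(32) = 1 + max(1, -1) = 2
  height(15) = 1 + max(-1, 2) = 3
  height(13) = 1 + max(0, 3) = 4
  height(42) = 1 + max(-1, -1) = 0
  height(38) = 1 + max(-1, 0) = 1
  height(34) = 1 + max(4, 1) = 5
Height = 5


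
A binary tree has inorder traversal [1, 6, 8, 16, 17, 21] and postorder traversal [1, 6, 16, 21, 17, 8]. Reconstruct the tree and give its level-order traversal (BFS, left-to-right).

Inorder:   [1, 6, 8, 16, 17, 21]
Postorder: [1, 6, 16, 21, 17, 8]
Algorithm: postorder visits root last, so walk postorder right-to-left;
each value is the root of the current inorder slice — split it at that
value, recurse on the right subtree first, then the left.
Recursive splits:
  root=8; inorder splits into left=[1, 6], right=[16, 17, 21]
  root=17; inorder splits into left=[16], right=[21]
  root=21; inorder splits into left=[], right=[]
  root=16; inorder splits into left=[], right=[]
  root=6; inorder splits into left=[1], right=[]
  root=1; inorder splits into left=[], right=[]
Reconstructed level-order: [8, 6, 17, 1, 16, 21]


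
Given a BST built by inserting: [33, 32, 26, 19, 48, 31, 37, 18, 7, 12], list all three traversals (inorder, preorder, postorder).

Tree insertion order: [33, 32, 26, 19, 48, 31, 37, 18, 7, 12]
Tree (level-order array): [33, 32, 48, 26, None, 37, None, 19, 31, None, None, 18, None, None, None, 7, None, None, 12]
Inorder (L, root, R): [7, 12, 18, 19, 26, 31, 32, 33, 37, 48]
Preorder (root, L, R): [33, 32, 26, 19, 18, 7, 12, 31, 48, 37]
Postorder (L, R, root): [12, 7, 18, 19, 31, 26, 32, 37, 48, 33]


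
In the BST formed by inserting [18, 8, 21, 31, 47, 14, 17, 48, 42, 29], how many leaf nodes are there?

Tree built from: [18, 8, 21, 31, 47, 14, 17, 48, 42, 29]
Tree (level-order array): [18, 8, 21, None, 14, None, 31, None, 17, 29, 47, None, None, None, None, 42, 48]
Rule: A leaf has 0 children.
Per-node child counts:
  node 18: 2 child(ren)
  node 8: 1 child(ren)
  node 14: 1 child(ren)
  node 17: 0 child(ren)
  node 21: 1 child(ren)
  node 31: 2 child(ren)
  node 29: 0 child(ren)
  node 47: 2 child(ren)
  node 42: 0 child(ren)
  node 48: 0 child(ren)
Matching nodes: [17, 29, 42, 48]
Count of leaf nodes: 4


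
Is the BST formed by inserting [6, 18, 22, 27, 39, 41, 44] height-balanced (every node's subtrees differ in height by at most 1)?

Tree (level-order array): [6, None, 18, None, 22, None, 27, None, 39, None, 41, None, 44]
Definition: a tree is height-balanced if, at every node, |h(left) - h(right)| <= 1 (empty subtree has height -1).
Bottom-up per-node check:
  node 44: h_left=-1, h_right=-1, diff=0 [OK], height=0
  node 41: h_left=-1, h_right=0, diff=1 [OK], height=1
  node 39: h_left=-1, h_right=1, diff=2 [FAIL (|-1-1|=2 > 1)], height=2
  node 27: h_left=-1, h_right=2, diff=3 [FAIL (|-1-2|=3 > 1)], height=3
  node 22: h_left=-1, h_right=3, diff=4 [FAIL (|-1-3|=4 > 1)], height=4
  node 18: h_left=-1, h_right=4, diff=5 [FAIL (|-1-4|=5 > 1)], height=5
  node 6: h_left=-1, h_right=5, diff=6 [FAIL (|-1-5|=6 > 1)], height=6
Node 39 violates the condition: |-1 - 1| = 2 > 1.
Result: Not balanced


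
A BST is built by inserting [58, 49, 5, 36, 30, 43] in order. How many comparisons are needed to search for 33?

Search path for 33: 58 -> 49 -> 5 -> 36 -> 30
Found: False
Comparisons: 5


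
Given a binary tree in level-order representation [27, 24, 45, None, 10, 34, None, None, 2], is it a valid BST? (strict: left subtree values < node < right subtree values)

Level-order array: [27, 24, 45, None, 10, 34, None, None, 2]
Validate using subtree bounds (lo, hi): at each node, require lo < value < hi,
then recurse left with hi=value and right with lo=value.
Preorder trace (stopping at first violation):
  at node 27 with bounds (-inf, +inf): OK
  at node 24 with bounds (-inf, 27): OK
  at node 10 with bounds (24, 27): VIOLATION
Node 10 violates its bound: not (24 < 10 < 27).
Result: Not a valid BST


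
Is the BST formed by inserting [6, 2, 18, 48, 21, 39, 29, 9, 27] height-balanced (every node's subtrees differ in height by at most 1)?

Tree (level-order array): [6, 2, 18, None, None, 9, 48, None, None, 21, None, None, 39, 29, None, 27]
Definition: a tree is height-balanced if, at every node, |h(left) - h(right)| <= 1 (empty subtree has height -1).
Bottom-up per-node check:
  node 2: h_left=-1, h_right=-1, diff=0 [OK], height=0
  node 9: h_left=-1, h_right=-1, diff=0 [OK], height=0
  node 27: h_left=-1, h_right=-1, diff=0 [OK], height=0
  node 29: h_left=0, h_right=-1, diff=1 [OK], height=1
  node 39: h_left=1, h_right=-1, diff=2 [FAIL (|1--1|=2 > 1)], height=2
  node 21: h_left=-1, h_right=2, diff=3 [FAIL (|-1-2|=3 > 1)], height=3
  node 48: h_left=3, h_right=-1, diff=4 [FAIL (|3--1|=4 > 1)], height=4
  node 18: h_left=0, h_right=4, diff=4 [FAIL (|0-4|=4 > 1)], height=5
  node 6: h_left=0, h_right=5, diff=5 [FAIL (|0-5|=5 > 1)], height=6
Node 39 violates the condition: |1 - -1| = 2 > 1.
Result: Not balanced


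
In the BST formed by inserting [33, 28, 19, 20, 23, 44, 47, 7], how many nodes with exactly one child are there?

Tree built from: [33, 28, 19, 20, 23, 44, 47, 7]
Tree (level-order array): [33, 28, 44, 19, None, None, 47, 7, 20, None, None, None, None, None, 23]
Rule: These are nodes with exactly 1 non-null child.
Per-node child counts:
  node 33: 2 child(ren)
  node 28: 1 child(ren)
  node 19: 2 child(ren)
  node 7: 0 child(ren)
  node 20: 1 child(ren)
  node 23: 0 child(ren)
  node 44: 1 child(ren)
  node 47: 0 child(ren)
Matching nodes: [28, 20, 44]
Count of nodes with exactly one child: 3


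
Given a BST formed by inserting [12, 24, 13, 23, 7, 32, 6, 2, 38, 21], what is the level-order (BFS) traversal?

Tree insertion order: [12, 24, 13, 23, 7, 32, 6, 2, 38, 21]
Tree (level-order array): [12, 7, 24, 6, None, 13, 32, 2, None, None, 23, None, 38, None, None, 21]
BFS from the root, enqueuing left then right child of each popped node:
  queue [12] -> pop 12, enqueue [7, 24], visited so far: [12]
  queue [7, 24] -> pop 7, enqueue [6], visited so far: [12, 7]
  queue [24, 6] -> pop 24, enqueue [13, 32], visited so far: [12, 7, 24]
  queue [6, 13, 32] -> pop 6, enqueue [2], visited so far: [12, 7, 24, 6]
  queue [13, 32, 2] -> pop 13, enqueue [23], visited so far: [12, 7, 24, 6, 13]
  queue [32, 2, 23] -> pop 32, enqueue [38], visited so far: [12, 7, 24, 6, 13, 32]
  queue [2, 23, 38] -> pop 2, enqueue [none], visited so far: [12, 7, 24, 6, 13, 32, 2]
  queue [23, 38] -> pop 23, enqueue [21], visited so far: [12, 7, 24, 6, 13, 32, 2, 23]
  queue [38, 21] -> pop 38, enqueue [none], visited so far: [12, 7, 24, 6, 13, 32, 2, 23, 38]
  queue [21] -> pop 21, enqueue [none], visited so far: [12, 7, 24, 6, 13, 32, 2, 23, 38, 21]
Result: [12, 7, 24, 6, 13, 32, 2, 23, 38, 21]


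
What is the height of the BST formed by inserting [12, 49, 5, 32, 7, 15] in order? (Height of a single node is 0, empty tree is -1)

Insertion order: [12, 49, 5, 32, 7, 15]
Tree (level-order array): [12, 5, 49, None, 7, 32, None, None, None, 15]
Compute height bottom-up (empty subtree = -1):
  height(7) = 1 + max(-1, -1) = 0
  height(5) = 1 + max(-1, 0) = 1
  height(15) = 1 + max(-1, -1) = 0
  height(32) = 1 + max(0, -1) = 1
  height(49) = 1 + max(1, -1) = 2
  height(12) = 1 + max(1, 2) = 3
Height = 3


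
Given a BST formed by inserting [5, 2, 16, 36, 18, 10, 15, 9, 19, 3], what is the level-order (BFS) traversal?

Tree insertion order: [5, 2, 16, 36, 18, 10, 15, 9, 19, 3]
Tree (level-order array): [5, 2, 16, None, 3, 10, 36, None, None, 9, 15, 18, None, None, None, None, None, None, 19]
BFS from the root, enqueuing left then right child of each popped node:
  queue [5] -> pop 5, enqueue [2, 16], visited so far: [5]
  queue [2, 16] -> pop 2, enqueue [3], visited so far: [5, 2]
  queue [16, 3] -> pop 16, enqueue [10, 36], visited so far: [5, 2, 16]
  queue [3, 10, 36] -> pop 3, enqueue [none], visited so far: [5, 2, 16, 3]
  queue [10, 36] -> pop 10, enqueue [9, 15], visited so far: [5, 2, 16, 3, 10]
  queue [36, 9, 15] -> pop 36, enqueue [18], visited so far: [5, 2, 16, 3, 10, 36]
  queue [9, 15, 18] -> pop 9, enqueue [none], visited so far: [5, 2, 16, 3, 10, 36, 9]
  queue [15, 18] -> pop 15, enqueue [none], visited so far: [5, 2, 16, 3, 10, 36, 9, 15]
  queue [18] -> pop 18, enqueue [19], visited so far: [5, 2, 16, 3, 10, 36, 9, 15, 18]
  queue [19] -> pop 19, enqueue [none], visited so far: [5, 2, 16, 3, 10, 36, 9, 15, 18, 19]
Result: [5, 2, 16, 3, 10, 36, 9, 15, 18, 19]
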